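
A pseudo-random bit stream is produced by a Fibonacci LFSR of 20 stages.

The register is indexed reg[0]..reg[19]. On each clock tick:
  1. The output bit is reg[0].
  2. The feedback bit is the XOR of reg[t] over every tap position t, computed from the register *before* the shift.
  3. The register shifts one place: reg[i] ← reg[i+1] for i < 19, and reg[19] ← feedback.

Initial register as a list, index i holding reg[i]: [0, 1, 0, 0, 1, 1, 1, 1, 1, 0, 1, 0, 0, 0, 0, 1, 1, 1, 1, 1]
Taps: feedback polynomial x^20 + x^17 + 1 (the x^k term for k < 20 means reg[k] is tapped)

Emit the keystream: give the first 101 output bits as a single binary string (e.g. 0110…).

01001111101000011111101110001011011100011000100110000111111001000001101100011101111111100111111000011

tick  register→output (feedback)
  0  01001111101000011111→0 (1)
  1  10011111010000111111→1 (0)
  2  00111110100001111110→0 (1)
  3  01111101000011111101→0 (1)
  4  11111010000111111011→1 (1)
  5  11110100001111110111→1 (0)
  6  11101000011111101110→1 (0)
  7  11010000111111011100→1 (0)
  8  10100001111110111000→1 (1)
  9  01000011111101110001→0 (0)
 10  10000111111011100010→1 (1)
 11  00001111110111000101→0 (1)
 12  00011111101110001011→0 (0)
 13  00111111011100010110→0 (1)
 14  01111110111000101101→0 (1)
 15  11111101110001011011→1 (1)
 16  11111011100010110111→1 (0)
 17  11110111000101101110→1 (0)
 18  11101110001011011100→1 (0)
 19  11011100010110111000→1 (1)
 20  10111000101101110001→1 (1)
 21  01110001011011100011→0 (0)
 22  11100010110111000110→1 (0)
 23  11000101101110001100→1 (0)
 24  10001011011100011000→1 (1)
 25  00010110111000110001→0 (0)
 26  00101101110001100010→0 (0)
 27  01011011100011000100→0 (1)
 28  10110111000110001001→1 (1)
 29  01101110001100010011→0 (0)
 30  11011100011000100110→1 (0)
 31  10111000110001001100→1 (0)
 32  01110001100010011000→0 (0)
 33  11100011000100110000→1 (1)
 34  11000110001001100001→1 (1)
 35  10001100010011000011→1 (1)
 36  00011000100110000111→0 (1)
 37  00110001001100001111→0 (1)
 38  01100010011000011111→0 (1)
 39  11000100110000111111→1 (0)
 40  10001001100001111110→1 (0)
 41  00010011000011111100→0 (1)
 42  00100110000111111001→0 (0)
 43  01001100001111110010→0 (0)
 44  10011000011111100100→1 (0)
 45  00110000111111001000→0 (0)
 46  01100001111110010000→0 (0)
 47  11000011111100100000→1 (1)
 48  10000111111001000001→1 (1)
 49  00001111110010000011→0 (0)
 50  00011111100100000110→0 (1)
 51  00111111001000001101→0 (1)
 52  01111110010000011011→0 (0)
 53  11111100100000110110→1 (0)
 54  11111001000001101100→1 (0)
 55  11110010000011011000→1 (1)
 56  11100100000110110001→1 (1)
 57  11001000001101100011→1 (1)
 58  10010000011011000111→1 (0)
 59  00100000110110001110→0 (1)
 60  01000001101100011101→0 (1)
 61  10000011011000111011→1 (1)
 62  00000110110001110111→0 (1)
 63  00001101100011101111→0 (1)
 64  00011011000111011111→0 (1)
 65  00110110001110111111→0 (1)
 66  01101100011101111111→0 (1)
 67  11011000111011111111→1 (0)
 68  10110001110111111110→1 (0)
 69  01100011101111111100→0 (1)
 70  11000111011111111001→1 (1)
 71  10001110111111110011→1 (1)
 72  00011101111111100111→0 (1)
 73  00111011111111001111→0 (1)
 74  01110111111110011111→0 (1)
 75  11101111111100111111→1 (0)
 76  11011111111001111110→1 (0)
 77  10111111110011111100→1 (0)
 78  01111111100111111000→0 (0)
 79  11111111001111110000→1 (1)
 80  11111110011111100001→1 (1)
 81  11111100111111000011→1 (1)
 82  11111001111110000111→1 (0)
 83  11110011111100001110→1 (0)
 84  11100111111000011100→1 (0)
 85  11001111110000111000→1 (1)
 86  10011111100001110001→1 (1)
 87  00111111000011100011→0 (0)
 88  01111110000111000110→0 (1)
 89  11111100001110001101→1 (0)
 90  11111000011100011010→1 (1)
 91  11110000111000110101→1 (0)
 92  11100001110001101010→1 (1)
 93  11000011100011010101→1 (0)
 94  10000111000110101010→1 (1)
 95  00001110001101010101→0 (1)
 96  00011100011010101011→0 (0)
 97  00111000110101010110→0 (1)
 98  01110001101010101101→0 (1)
 99  11100011010101011011→1 (1)
100  11000110101010110111→1 (0)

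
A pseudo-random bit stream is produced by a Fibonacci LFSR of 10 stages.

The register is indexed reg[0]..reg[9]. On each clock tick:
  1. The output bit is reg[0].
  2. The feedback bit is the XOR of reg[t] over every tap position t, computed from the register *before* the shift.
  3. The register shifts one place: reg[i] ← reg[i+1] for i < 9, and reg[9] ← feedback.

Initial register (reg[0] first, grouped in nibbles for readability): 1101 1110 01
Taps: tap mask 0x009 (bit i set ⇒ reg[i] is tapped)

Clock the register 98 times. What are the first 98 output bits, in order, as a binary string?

11011110010010110000010011001000101000110110111000000111100011101111111001000011000101101110100001

step | reg (before) | out | fb
   0 | 1101111001 | 1 | 0
   1 | 1011110010 | 1 | 0
   2 | 0111100100 | 0 | 1
   3 | 1111001001 | 1 | 0
   4 | 1110010010 | 1 | 1
   5 | 1100100101 | 1 | 1
   6 | 1001001011 | 1 | 0
   7 | 0010010110 | 0 | 0
   8 | 0100101100 | 0 | 0
   9 | 1001011000 | 1 | 0
  10 | 0010110000 | 0 | 0
  11 | 0101100000 | 0 | 1
  12 | 1011000001 | 1 | 0
  13 | 0110000010 | 0 | 0
  14 | 1100000100 | 1 | 1
  15 | 1000001001 | 1 | 1
  16 | 0000010011 | 0 | 0
  17 | 0000100110 | 0 | 0
  18 | 0001001100 | 0 | 1
  19 | 0010011001 | 0 | 0
  20 | 0100110010 | 0 | 0
  21 | 1001100100 | 1 | 0
  22 | 0011001000 | 0 | 1
  23 | 0110010001 | 0 | 0
  24 | 1100100010 | 1 | 1
  25 | 1001000101 | 1 | 0
  26 | 0010001010 | 0 | 0
  27 | 0100010100 | 0 | 0
  28 | 1000101000 | 1 | 1
  29 | 0001010001 | 0 | 1
  30 | 0010100011 | 0 | 0
  31 | 0101000110 | 0 | 1
  32 | 1010001101 | 1 | 1
  33 | 0100011011 | 0 | 0
  34 | 1000110110 | 1 | 1
  35 | 0001101101 | 0 | 1
  36 | 0011011011 | 0 | 1
  37 | 0110110111 | 0 | 0
  38 | 1101101110 | 1 | 0
  39 | 1011011100 | 1 | 0
  40 | 0110111000 | 0 | 0
  41 | 1101110000 | 1 | 0
  42 | 1011100000 | 1 | 0
  43 | 0111000000 | 0 | 1
  44 | 1110000001 | 1 | 1
  45 | 1100000011 | 1 | 1
  46 | 1000000111 | 1 | 1
  47 | 0000001111 | 0 | 0
  48 | 0000011110 | 0 | 0
  49 | 0000111100 | 0 | 0
  50 | 0001111000 | 0 | 1
  51 | 0011110001 | 0 | 1
  52 | 0111100011 | 0 | 1
  53 | 1111000111 | 1 | 0
  54 | 1110001110 | 1 | 1
  55 | 1100011101 | 1 | 1
  56 | 1000111011 | 1 | 1
  57 | 0001110111 | 0 | 1
  58 | 0011101111 | 0 | 1
  59 | 0111011111 | 0 | 1
  60 | 1110111111 | 1 | 1
  61 | 1101111111 | 1 | 0
  62 | 1011111110 | 1 | 0
  63 | 0111111100 | 0 | 1
  64 | 1111111001 | 1 | 0
  65 | 1111110010 | 1 | 0
  66 | 1111100100 | 1 | 0
  67 | 1111001000 | 1 | 0
  68 | 1110010000 | 1 | 1
  69 | 1100100001 | 1 | 1
  70 | 1001000011 | 1 | 0
  71 | 0010000110 | 0 | 0
  72 | 0100001100 | 0 | 0
  73 | 1000011000 | 1 | 1
  74 | 0000110001 | 0 | 0
  75 | 0001100010 | 0 | 1
  76 | 0011000101 | 0 | 1
  77 | 0110001011 | 0 | 0
  78 | 1100010110 | 1 | 1
  79 | 1000101101 | 1 | 1
  80 | 0001011011 | 0 | 1
  81 | 0010110111 | 0 | 0
  82 | 0101101110 | 0 | 1
  83 | 1011011101 | 1 | 0
  84 | 0110111010 | 0 | 0
  85 | 1101110100 | 1 | 0
  86 | 1011101000 | 1 | 0
  87 | 0111010000 | 0 | 1
  88 | 1110100001 | 1 | 1
  89 | 1101000011 | 1 | 0
  90 | 1010000110 | 1 | 1
  91 | 0100001101 | 0 | 0
  92 | 1000011010 | 1 | 1
  93 | 0000110101 | 0 | 0
  94 | 0001101010 | 0 | 1
  95 | 0011010101 | 0 | 1
  96 | 0110101011 | 0 | 0
  97 | 1101010110 | 1 | 0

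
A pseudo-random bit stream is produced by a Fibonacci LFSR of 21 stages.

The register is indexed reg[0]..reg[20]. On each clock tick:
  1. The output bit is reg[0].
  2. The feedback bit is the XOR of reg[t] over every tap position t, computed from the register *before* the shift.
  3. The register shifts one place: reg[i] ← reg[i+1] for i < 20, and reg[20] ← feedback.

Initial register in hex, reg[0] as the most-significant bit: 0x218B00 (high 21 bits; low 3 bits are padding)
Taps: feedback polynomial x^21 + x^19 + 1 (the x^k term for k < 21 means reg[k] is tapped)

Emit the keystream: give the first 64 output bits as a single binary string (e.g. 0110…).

tick  register→output (feedback)
  0  001000011000101100000→0 (0)
  1  010000110001011000000→0 (0)
  2  100001100010110000000→1 (1)
  3  000011000101100000001→0 (0)
  4  000110001011000000010→0 (1)
  5  001100010110000000101→0 (0)
  6  011000101100000001010→0 (1)
  7  110001011000000010101→1 (1)
  8  100010110000000101011→1 (0)
  9  000101100000001010110→0 (1)
 10  001011000000010101101→0 (0)
 11  010110000000101011010→0 (1)
 12  101100000001010110101→1 (1)
 13  011000000010101101011→0 (1)
 14  110000000101011010111→1 (0)
 15  100000001010110101110→1 (0)
 16  000000010101101011100→0 (0)
 17  000000101011010111000→0 (0)
 18  000001010110101110000→0 (0)
 19  000010101101011100000→0 (0)
 20  000101011010111000000→0 (0)
 21  001010110101110000000→0 (0)
 22  010101101011100000000→0 (0)
 23  101011010111000000000→1 (1)
 24  010110101110000000001→0 (0)
 25  101101011100000000010→1 (0)
 26  011010111000000000100→0 (0)
 27  110101110000000001000→1 (1)
 28  101011100000000010001→1 (1)
 29  010111000000000100011→0 (1)
 30  101110000000001000111→1 (0)
 31  011100000000010001110→0 (1)
 32  111000000000100011101→1 (1)
 33  110000000001000111011→1 (0)
 34  100000000010001110110→1 (0)
 35  000000000100011101100→0 (0)
 36  000000001000111011000→0 (0)
 37  000000010001110110000→0 (0)
 38  000000100011101100000→0 (0)
 39  000001000111011000000→0 (0)
 40  000010001110110000000→0 (0)
 41  000100011101100000000→0 (0)
 42  001000111011000000000→0 (0)
 43  010001110110000000000→0 (0)
 44  100011101100000000000→1 (1)
 45  000111011000000000001→0 (0)
 46  001110110000000000010→0 (1)
 47  011101100000000000101→0 (0)
 48  111011000000000001010→1 (0)
 49  110110000000000010100→1 (1)
 50  101100000000000101001→1 (1)
 51  011000000000001010011→0 (1)
 52  110000000000010100111→1 (0)
 53  100000000000101001110→1 (0)
 54  000000000001010011100→0 (0)
 55  000000000010100111000→0 (0)
 56  000000000101001110000→0 (0)
 57  000000001010011100000→0 (0)
 58  000000010100111000000→0 (0)
 59  000000101001110000000→0 (0)
 60  000001010011100000000→0 (0)
 61  000010100111000000000→0 (0)
 62  000101001110000000000→0 (0)
 63  001010011100000000000→0 (0)

0010000110001011000000010101101011100000000010001110110000000000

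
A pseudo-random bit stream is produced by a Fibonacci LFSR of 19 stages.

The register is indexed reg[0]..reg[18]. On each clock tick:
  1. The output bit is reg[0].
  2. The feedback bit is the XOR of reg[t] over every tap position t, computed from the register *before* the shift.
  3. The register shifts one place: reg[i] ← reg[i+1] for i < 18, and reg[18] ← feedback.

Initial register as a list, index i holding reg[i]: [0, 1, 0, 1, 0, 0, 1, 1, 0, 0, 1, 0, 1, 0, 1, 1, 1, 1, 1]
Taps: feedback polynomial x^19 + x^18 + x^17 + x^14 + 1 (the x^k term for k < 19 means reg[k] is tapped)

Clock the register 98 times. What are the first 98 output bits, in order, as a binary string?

01010011001010111111000100111101011100010101000110000011010000000010110000001101111000111010011000

k : reg_k → out_k, fb_k
0: 0101001100101011111 → 0, fb=1
1: 1010011001010111111 → 1, fb=0
2: 0100110010101111110 → 0, fb=0
3: 1001100101011111100 → 1, fb=0
4: 0011001010111111000 → 0, fb=1
5: 0110010101111110001 → 0, fb=0
6: 1100101011111100010 → 1, fb=0
7: 1001010111111000100 → 1, fb=1
8: 0010101111110001001 → 0, fb=1
9: 0101011111100010011 → 0, fb=1
10: 1010111111000100111 → 1, fb=1
11: 0101111110001001111 → 0, fb=0
12: 1011111100010011110 → 1, fb=1
13: 0111111000100111101 → 0, fb=0
14: 1111110001001111010 → 1, fb=1
15: 1111100010011110101 → 1, fb=1
16: 1111000100111101011 → 1, fb=1
17: 1110001001111010111 → 1, fb=0
18: 1100010011110101110 → 1, fb=0
19: 1000100111101011100 → 1, fb=0
20: 0001001111010111000 → 0, fb=1
21: 0010011110101110001 → 0, fb=0
22: 0100111101011100010 → 0, fb=1
23: 1001111010111000101 → 1, fb=0
24: 0011110101110001010 → 0, fb=1
25: 0111101011100010101 → 0, fb=0
26: 1111010111000101010 → 1, fb=0
27: 1110101110001010100 → 1, fb=0
28: 1101011100010101000 → 1, fb=1
29: 1010111000101010001 → 1, fb=1
30: 0101110001010100011 → 0, fb=0
31: 1011100010101000110 → 1, fb=0
32: 0111000101010001100 → 0, fb=0
33: 1110001010100011000 → 1, fb=0
34: 1100010101000110000 → 1, fb=0
35: 1000101010001100000 → 1, fb=1
36: 0001010100011000001 → 0, fb=1
37: 0010101000110000011 → 0, fb=0
38: 0101010001100000110 → 0, fb=1
39: 1010100011000001101 → 1, fb=0
40: 0101000110000011010 → 0, fb=0
41: 1010001100000110100 → 1, fb=0
42: 0100011000001101000 → 0, fb=0
43: 1000110000011010000 → 1, fb=0
44: 0001100000110100000 → 0, fb=0
45: 0011000001101000000 → 0, fb=0
46: 0110000011010000000 → 0, fb=0
47: 1100000110100000000 → 1, fb=1
48: 1000001101000000001 → 1, fb=0
49: 0000011010000000010 → 0, fb=1
50: 0000110100000000101 → 0, fb=1
51: 0001101000000001011 → 0, fb=0
52: 0011010000000010110 → 0, fb=0
53: 0110100000000101100 → 0, fb=0
54: 1101000000001011000 → 1, fb=0
55: 1010000000010110000 → 1, fb=0
56: 0100000000101100000 → 0, fb=0
57: 1000000001011000000 → 1, fb=1
58: 0000000010110000001 → 0, fb=1
59: 0000000101100000011 → 0, fb=0
60: 0000001011000000110 → 0, fb=1
61: 0000010110000001101 → 0, fb=1
62: 0000101100000011011 → 0, fb=1
63: 0001011000000110111 → 0, fb=1
64: 0010110000001101111 → 0, fb=0
65: 0101100000011011110 → 0, fb=0
66: 1011000000110111100 → 1, fb=0
67: 0110000001101111000 → 0, fb=1
68: 1100000011011110001 → 1, fb=1
69: 1000000110111100011 → 1, fb=1
70: 0000001101111000111 → 0, fb=0
71: 0000011011110001110 → 0, fb=1
72: 0000110111100011101 → 0, fb=0
73: 0001101111000111010 → 0, fb=0
74: 0011011110001110100 → 0, fb=1
75: 0110111100011101001 → 0, fb=1
76: 1101111000111010011 → 1, fb=0
77: 1011110001110100110 → 1, fb=0
78: 0111100011101001100 → 0, fb=0
79: 1111000111010011000 → 1, fb=0
80: 1110001110100110000 → 1, fb=0
81: 1100011101001100000 → 1, fb=1
82: 1000111010011000001 → 1, fb=0
83: 0001110100110000010 → 0, fb=1
84: 0011101001100000101 → 0, fb=1
85: 0111010011000001011 → 0, fb=0
86: 1110100110000010110 → 1, fb=1
87: 1101001100000101101 → 1, fb=0
88: 1010011000001011010 → 1, fb=1
89: 0100110000010110101 → 0, fb=0
90: 1001100000101101010 → 1, fb=0
91: 0011000001011010100 → 0, fb=1
92: 0110000010110101001 → 0, fb=1
93: 1100000101101010011 → 1, fb=0
94: 1000001011010100110 → 1, fb=0
95: 0000010110101001100 → 0, fb=0
96: 0000101101010011000 → 0, fb=1
97: 0001011010100110001 → 0, fb=0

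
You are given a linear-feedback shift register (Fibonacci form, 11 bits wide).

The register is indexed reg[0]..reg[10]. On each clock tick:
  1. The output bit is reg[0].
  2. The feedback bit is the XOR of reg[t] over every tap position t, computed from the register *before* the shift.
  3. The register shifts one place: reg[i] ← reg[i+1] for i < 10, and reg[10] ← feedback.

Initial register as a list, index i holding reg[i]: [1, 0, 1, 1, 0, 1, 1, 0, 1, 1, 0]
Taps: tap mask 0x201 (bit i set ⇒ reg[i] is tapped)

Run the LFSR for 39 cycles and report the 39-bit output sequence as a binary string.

101101101100011100011111001010011000010

step | reg (before) | out | fb
   0 | 10110110110 | 1 | 0
   1 | 01101101100 | 0 | 0
   2 | 11011011000 | 1 | 1
   3 | 10110110001 | 1 | 1
   4 | 01101100011 | 0 | 1
   5 | 11011000111 | 1 | 0
   6 | 10110001110 | 1 | 0
   7 | 01100011100 | 0 | 0
   8 | 11000111000 | 1 | 1
   9 | 10001110001 | 1 | 1
  10 | 00011100011 | 0 | 1
  11 | 00111000111 | 0 | 1
  12 | 01110001111 | 0 | 1
  13 | 11100011111 | 1 | 0
  14 | 11000111110 | 1 | 0
  15 | 10001111100 | 1 | 1
  16 | 00011111001 | 0 | 0
  17 | 00111110010 | 0 | 1
  18 | 01111100101 | 0 | 0
  19 | 11111001010 | 1 | 0
  20 | 11110010100 | 1 | 1
  21 | 11100101001 | 1 | 1
  22 | 11001010011 | 1 | 0
  23 | 10010100110 | 1 | 0
  24 | 00101001100 | 0 | 0
  25 | 01010011000 | 0 | 0
  26 | 10100110000 | 1 | 1
  27 | 01001100001 | 0 | 0
  28 | 10011000010 | 1 | 0
  29 | 00110000100 | 0 | 0
  30 | 01100001000 | 0 | 0
  31 | 11000010000 | 1 | 1
  32 | 10000100001 | 1 | 1
  33 | 00001000011 | 0 | 1
  34 | 00010000111 | 0 | 1
  35 | 00100001111 | 0 | 1
  36 | 01000011111 | 0 | 1
  37 | 10000111111 | 1 | 0
  38 | 00001111110 | 0 | 1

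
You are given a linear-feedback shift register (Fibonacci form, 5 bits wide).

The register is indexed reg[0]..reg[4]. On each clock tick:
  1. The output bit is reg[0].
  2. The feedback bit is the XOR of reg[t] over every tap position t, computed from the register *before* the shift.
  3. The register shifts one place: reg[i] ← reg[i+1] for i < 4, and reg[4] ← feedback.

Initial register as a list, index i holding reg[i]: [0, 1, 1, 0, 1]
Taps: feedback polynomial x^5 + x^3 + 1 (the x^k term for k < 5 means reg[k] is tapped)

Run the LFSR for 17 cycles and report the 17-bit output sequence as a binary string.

step | reg (before) | out | fb
   0 | 01101 | 0 | 0
   1 | 11010 | 1 | 0
   2 | 10100 | 1 | 1
   3 | 01001 | 0 | 0
   4 | 10010 | 1 | 0
   5 | 00100 | 0 | 0
   6 | 01000 | 0 | 0
   7 | 10000 | 1 | 1
   8 | 00001 | 0 | 0
   9 | 00010 | 0 | 1
  10 | 00101 | 0 | 0
  11 | 01010 | 0 | 1
  12 | 10101 | 1 | 1
  13 | 01011 | 0 | 1
  14 | 10111 | 1 | 0
  15 | 01110 | 0 | 1
  16 | 11101 | 1 | 1

01101001000010101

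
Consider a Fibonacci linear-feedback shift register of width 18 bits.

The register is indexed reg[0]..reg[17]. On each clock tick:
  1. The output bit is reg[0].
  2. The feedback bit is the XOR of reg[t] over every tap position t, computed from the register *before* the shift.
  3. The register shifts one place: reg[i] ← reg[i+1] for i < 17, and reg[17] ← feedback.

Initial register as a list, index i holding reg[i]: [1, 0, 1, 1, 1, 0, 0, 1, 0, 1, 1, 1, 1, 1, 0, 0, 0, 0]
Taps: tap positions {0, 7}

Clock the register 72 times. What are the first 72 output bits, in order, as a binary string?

k : reg_k → out_k, fb_k
0: 101110010111110000 → 1, fb=0
1: 011100101111100000 → 0, fb=0
2: 111001011111000000 → 1, fb=0
3: 110010111110000000 → 1, fb=0
4: 100101111100000000 → 1, fb=0
5: 001011111000000000 → 0, fb=1
6: 010111110000000001 → 0, fb=1
7: 101111100000000011 → 1, fb=1
8: 011111000000000111 → 0, fb=0
9: 111110000000001110 → 1, fb=1
10: 111100000000011101 → 1, fb=1
11: 111000000000111011 → 1, fb=1
12: 110000000001110111 → 1, fb=1
13: 100000000011101111 → 1, fb=1
14: 000000000111011111 → 0, fb=0
15: 000000001110111110 → 0, fb=0
16: 000000011101111100 → 0, fb=1
17: 000000111011111001 → 0, fb=1
18: 000001110111110011 → 0, fb=1
19: 000011101111100111 → 0, fb=0
20: 000111011111001110 → 0, fb=1
21: 001110111110011101 → 0, fb=1
22: 011101111100111011 → 0, fb=1
23: 111011111001110111 → 1, fb=0
24: 110111110011101110 → 1, fb=0
25: 101111100111011100 → 1, fb=1
26: 011111001110111001 → 0, fb=0
27: 111110011101110010 → 1, fb=0
28: 111100111011100100 → 1, fb=0
29: 111001110111001000 → 1, fb=0
30: 110011101110010000 → 1, fb=1
31: 100111011100100001 → 1, fb=0
32: 001110111001000010 → 0, fb=1
33: 011101110010000101 → 0, fb=1
34: 111011100100001011 → 1, fb=1
35: 110111001000010111 → 1, fb=1
36: 101110010000101111 → 1, fb=0
37: 011100100001011110 → 0, fb=0
38: 111001000010111100 → 1, fb=1
39: 110010000101111001 → 1, fb=1
40: 100100001011110011 → 1, fb=1
41: 001000010111100111 → 0, fb=1
42: 010000101111001111 → 0, fb=0
43: 100001011110011110 → 1, fb=0
44: 000010111100111100 → 0, fb=1
45: 000101111001111001 → 0, fb=1
46: 001011110011110011 → 0, fb=1
47: 010111100111100111 → 0, fb=0
48: 101111001111001110 → 1, fb=1
49: 011110011110011101 → 0, fb=1
50: 111100111100111011 → 1, fb=0
51: 111001111001110110 → 1, fb=0
52: 110011110011101100 → 1, fb=0
53: 100111100111011000 → 1, fb=1
54: 001111001110110001 → 0, fb=0
55: 011110011101100010 → 0, fb=1
56: 111100111011000101 → 1, fb=0
57: 111001110110001010 → 1, fb=0
58: 110011101100010100 → 1, fb=1
59: 100111011000101001 → 1, fb=0
60: 001110110001010010 → 0, fb=1
61: 011101100010100101 → 0, fb=0
62: 111011000101001010 → 1, fb=1
63: 110110001010010101 → 1, fb=1
64: 101100010100101011 → 1, fb=0
65: 011000101001010110 → 0, fb=0
66: 110001010010101100 → 1, fb=0
67: 100010100101011000 → 1, fb=1
68: 000101001010110001 → 0, fb=0
69: 001010010101100010 → 0, fb=1
70: 010100101011000101 → 0, fb=0
71: 101001010110001010 → 1, fb=0

101110010111110000000001110111110011101110010000101111001111001110110001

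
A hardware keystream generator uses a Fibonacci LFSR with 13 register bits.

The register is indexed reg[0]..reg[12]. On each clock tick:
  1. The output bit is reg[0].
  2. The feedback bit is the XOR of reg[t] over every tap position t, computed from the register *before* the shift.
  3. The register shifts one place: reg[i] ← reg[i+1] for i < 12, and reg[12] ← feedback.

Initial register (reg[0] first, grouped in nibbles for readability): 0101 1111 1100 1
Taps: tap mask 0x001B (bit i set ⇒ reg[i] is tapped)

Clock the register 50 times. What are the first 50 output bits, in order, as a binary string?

tick  register→output (feedback)
  0  0101111111001→0 (1)
  1  1011111110011→1 (1)
  2  0111111100111→0 (1)
  3  1111111001111→1 (0)
  4  1111110011110→1 (0)
  5  1111100111100→1 (0)
  6  1111001111000→1 (1)
  7  1110011110001→1 (0)
  8  1100111100010→1 (1)
  9  1001111000101→1 (1)
 10  0011110001011→0 (0)
 11  0111100010110→0 (1)
 12  1111000101101→1 (1)
 13  1110001011011→1 (0)
 14  1100010110110→1 (0)
 15  1000101101100→1 (0)
 16  0001011011000→0 (1)
 17  0010110110001→0 (1)
 18  0101101100011→0 (1)
 19  1011011000111→1 (0)
 20  0110110001110→0 (0)
 21  1101100011100→1 (0)
 22  1011000111000→1 (0)
 23  0110001110000→0 (1)
 24  1100011100001→1 (0)
 25  1000111000010→1 (0)
 26  0001110000100→0 (0)
 27  0011100001000→0 (0)
 28  0111000010000→0 (0)
 29  1110000100000→1 (0)
 30  1100001000000→1 (0)
 31  1000010000000→1 (1)
 32  0000100000001→0 (1)
 33  0001000000011→0 (1)
 34  0010000000111→0 (0)
 35  0100000001110→0 (1)
 36  1000000011101→1 (1)
 37  0000000111011→0 (0)
 38  0000001110110→0 (0)
 39  0000011101100→0 (0)
 40  0000111011000→0 (1)
 41  0001110110001→0 (0)
 42  0011101100010→0 (0)
 43  0111011000100→0 (0)
 44  1110110001000→1 (1)
 45  1101100010001→1 (0)
 46  1011000100010→1 (0)
 47  0110001000100→0 (1)
 48  1100010001001→1 (0)
 49  1000100010010→1 (0)

01011111110011110001011011000111000010000000111011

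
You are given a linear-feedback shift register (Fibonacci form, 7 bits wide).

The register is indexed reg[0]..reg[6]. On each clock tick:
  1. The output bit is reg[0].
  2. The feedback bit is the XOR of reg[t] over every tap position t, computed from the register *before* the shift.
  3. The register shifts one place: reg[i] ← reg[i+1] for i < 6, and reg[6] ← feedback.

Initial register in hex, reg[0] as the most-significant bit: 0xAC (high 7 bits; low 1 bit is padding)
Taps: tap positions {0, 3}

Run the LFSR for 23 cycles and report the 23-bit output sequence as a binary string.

10101101100000110011010

tick  register→output (feedback)
  0  1010110→1 (1)
  1  0101101→0 (1)
  2  1011011→1 (0)
  3  0110110→0 (0)
  4  1101100→1 (0)
  5  1011000→1 (0)
  6  0110000→0 (0)
  7  1100000→1 (1)
  8  1000001→1 (1)
  9  0000011→0 (0)
 10  0000110→0 (0)
 11  0001100→0 (1)
 12  0011001→0 (1)
 13  0110011→0 (0)
 14  1100110→1 (1)
 15  1001101→1 (0)
 16  0011010→0 (1)
 17  0110101→0 (0)
 18  1101010→1 (0)
 19  1010100→1 (1)
 20  0101001→0 (1)
 21  1010011→1 (1)
 22  0100111→0 (0)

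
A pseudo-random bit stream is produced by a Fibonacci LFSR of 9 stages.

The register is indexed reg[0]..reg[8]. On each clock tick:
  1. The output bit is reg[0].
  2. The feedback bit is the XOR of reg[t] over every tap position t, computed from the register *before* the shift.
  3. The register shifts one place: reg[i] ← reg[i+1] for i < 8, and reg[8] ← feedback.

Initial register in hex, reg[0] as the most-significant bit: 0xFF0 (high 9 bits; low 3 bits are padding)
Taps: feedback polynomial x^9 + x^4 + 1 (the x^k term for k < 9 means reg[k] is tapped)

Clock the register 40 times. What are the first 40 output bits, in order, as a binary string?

step | reg (before) | out | fb
   0 | 111111110 | 1 | 0
   1 | 111111100 | 1 | 0
   2 | 111111000 | 1 | 0
   3 | 111110000 | 1 | 0
   4 | 111100000 | 1 | 1
   5 | 111000001 | 1 | 1
   6 | 110000011 | 1 | 1
   7 | 100000111 | 1 | 1
   8 | 000001111 | 0 | 0
   9 | 000011110 | 0 | 1
  10 | 000111101 | 0 | 1
  11 | 001111011 | 0 | 1
  12 | 011110111 | 0 | 1
  13 | 111101111 | 1 | 1
  14 | 111011111 | 1 | 0
  15 | 110111110 | 1 | 0
  16 | 101111100 | 1 | 0
  17 | 011111000 | 0 | 1
  18 | 111110001 | 1 | 0
  19 | 111100010 | 1 | 1
  20 | 111000101 | 1 | 1
  21 | 110001011 | 1 | 1
  22 | 100010111 | 1 | 0
  23 | 000101110 | 0 | 0
  24 | 001011100 | 0 | 1
  25 | 010111001 | 0 | 1
  26 | 101110011 | 1 | 0
  27 | 011100110 | 0 | 0
  28 | 111001100 | 1 | 1
  29 | 110011001 | 1 | 0
  30 | 100110010 | 1 | 0
  31 | 001100100 | 0 | 0
  32 | 011001000 | 0 | 0
  33 | 110010000 | 1 | 0
  34 | 100100000 | 1 | 1
  35 | 001000001 | 0 | 0
  36 | 010000010 | 0 | 0
  37 | 100000100 | 1 | 1
  38 | 000001001 | 0 | 0
  39 | 000010010 | 0 | 1

1111111100000111101111100010111001100100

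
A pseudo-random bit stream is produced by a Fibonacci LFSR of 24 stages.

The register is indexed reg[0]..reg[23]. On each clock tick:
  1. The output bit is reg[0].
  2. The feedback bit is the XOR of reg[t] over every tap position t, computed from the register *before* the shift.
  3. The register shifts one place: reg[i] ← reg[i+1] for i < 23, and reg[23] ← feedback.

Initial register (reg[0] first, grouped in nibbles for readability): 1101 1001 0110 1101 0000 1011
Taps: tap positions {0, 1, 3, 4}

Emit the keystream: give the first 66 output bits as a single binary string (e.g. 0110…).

110110010110110100001011001101100000111111110111100010101001000011

tick  register→output (feedback)
  0  110110010110110100001011→1 (0)
  1  101100101101101000010110→1 (0)
  2  011001011011010000101100→0 (1)
  3  110010110110100001011001→1 (1)
  4  100101101101000010110011→1 (0)
  5  001011011010000101100110→0 (1)
  6  010110110100001011001101→0 (1)
  7  101101101000010110011011→1 (0)
  8  011011010000101100110110→0 (0)
  9  110110100001011001101100→1 (0)
 10  101101000010110011011000→1 (0)
 11  011010000101100110110000→0 (0)
 12  110100001011001101100000→1 (1)
 13  101000010110011011000001→1 (1)
 14  010000101100110110000011→0 (1)
 15  100001011001101100000111→1 (1)
 16  000010110011011000001111→0 (1)
 17  000101100110110000011111→0 (1)
 18  001011001101100000111111→0 (1)
 19  010110011011000001111111→0 (1)
 20  101100110110000011111111→1 (0)
 21  011001101100000111111110→0 (1)
 22  110011011000001111111101→1 (1)
 23  100110110000011111111011→1 (1)
 24  001101100000111111110111→0 (1)
 25  011011000001111111101111→0 (0)
 26  110110000011111111011110→1 (0)
 27  101100000111111110111100→1 (0)
 28  011000001111111101111000→0 (1)
 29  110000011111111011110001→1 (0)
 30  100000111111110111100010→1 (1)
 31  000001111111101111000101→0 (0)
 32  000011111111011110001010→0 (1)
 33  000111111110111100010101→0 (0)
 34  001111111101111000101010→0 (0)
 35  011111111011110001010100→0 (1)
 36  111111110111100010101001→1 (0)
 37  111111101111000101010010→1 (0)
 38  111111011110001010100100→1 (0)
 39  111110111100010101001000→1 (0)
 40  111101111000101010010000→1 (1)
 41  111011110001010100100001→1 (1)
 42  110111100010101001000011→1 (0)
 43  101111000101010010000110→1 (1)
 44  011110001010100100001101→0 (1)
 45  111100010101001000011011→1 (1)
 46  111000101010010000110111→1 (0)
 47  110001010100100001101110→1 (0)
 48  100010101001000011011100→1 (0)
 49  000101010010000110111000→0 (1)
 50  001010100100001101110001→0 (1)
 51  010101001000011011100011→0 (0)
 52  101010010000110111000110→1 (0)
 53  010100100001101110001100→0 (0)
 54  101001000011011100011000→1 (1)
 55  010010000110111000110001→0 (0)
 56  100100001101110001100010→1 (0)
 57  001000011011100011000100→0 (0)
 58  010000110111000110001000→0 (1)
 59  100001101110001100010001→1 (1)
 60  000011011100011000100011→0 (1)
 61  000110111000110001000111→0 (0)
 62  001101110001100010001110→0 (1)
 63  011011100011000100011101→0 (0)
 64  110111000110001000111010→1 (0)
 65  101110001100010001110100→1 (1)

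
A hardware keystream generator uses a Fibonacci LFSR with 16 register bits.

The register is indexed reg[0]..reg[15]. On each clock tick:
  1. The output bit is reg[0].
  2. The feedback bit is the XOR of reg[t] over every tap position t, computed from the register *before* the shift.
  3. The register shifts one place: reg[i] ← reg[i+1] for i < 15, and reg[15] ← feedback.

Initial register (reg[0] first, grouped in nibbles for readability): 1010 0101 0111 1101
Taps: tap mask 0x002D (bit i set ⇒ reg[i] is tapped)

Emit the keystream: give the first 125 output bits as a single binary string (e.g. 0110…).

10100101011111011011010011010000010110110001100010001100101011110100111010000001110100001011001000000001101010100011111100010

tick  register→output (feedback)
  0  1010010101111101→1 (1)
  1  0100101011111011→0 (0)
  2  1001010111110110→1 (1)
  3  0010101111101101→0 (1)
  4  0101011111011011→0 (0)
  5  1010111110110110→1 (1)
  6  0101111101101101→0 (0)
  7  1011111011011010→1 (0)
  8  0111110110110100→0 (1)
  9  1111101101101001→1 (1)
 10  1111011011010011→1 (0)
 11  1110110110100110→1 (1)
 12  1101101101001101→1 (0)
 13  1011011010011010→1 (0)
 14  0110110100110100→0 (0)
 15  1101101001101000→1 (0)
 16  1011010011010000→1 (0)
 17  0110100110100000→0 (1)
 18  1101001101000001→1 (0)
 19  1010011010000010→1 (1)
 20  0100110100000101→0 (1)
 21  1001101000001011→1 (0)
 22  0011010000010110→0 (1)
 23  0110100000101101→0 (1)
 24  1101000001011011→1 (0)
 25  1010000010110110→1 (0)
 26  0100000101101100→0 (0)
 27  1000001011011000→1 (1)
 28  0000010110110001→0 (1)
 29  0000101101100011→0 (0)
 30  0001011011000110→0 (0)
 31  0010110110001100→0 (0)
 32  0101101100011000→0 (1)
 33  1011011000110001→1 (0)
 34  0110110001100010→0 (0)
 35  1101100011000100→1 (0)
 36  1011000110001000→1 (1)
 37  0110001100010001→0 (1)
 38  1100011000100011→1 (0)
 39  1000110001000110→1 (0)
 40  0001100010001100→0 (1)
 41  0011000100011001→0 (0)
 42  0110001000110010→0 (1)
 43  1100010001100101→1 (0)
 44  1000100011001010→1 (1)
 45  0001000110010101→0 (1)
 46  0010001100101011→0 (1)
 47  0100011001010111→0 (1)
 48  1000110010101111→1 (0)
 49  0001100101011110→0 (1)
 50  0011001010111101→0 (0)
 51  0110010101111010→0 (0)
 52  1100101011110100→1 (1)
 53  1001010111101001→1 (1)
 54  0010101111010011→0 (1)
 55  0101011110100111→0 (0)
 56  1010111101001110→1 (1)
 57  0101111010011101→0 (0)
 58  1011110100111010→1 (0)
 59  0111101001110100→0 (0)
 60  1111010011101000→1 (0)
 61  1110100111010000→1 (0)
 62  1101001110100000→1 (0)
 63  1010011101000000→1 (1)
 64  0100111010000001→0 (1)
 65  1001110100000011→1 (1)
 66  0011101000000111→0 (0)
 67  0111010000001110→0 (1)
 68  1110100000011101→1 (0)
 69  1101000000111010→1 (0)
 70  1010000001110100→1 (0)
 71  0100000011101000→0 (0)
 72  1000000111010000→1 (1)
 73  0000001110100001→0 (0)
 74  0000011101000010→0 (1)
 75  0000111010000101→0 (1)
 76  0001110100001011→0 (0)
 77  0011101000010110→0 (0)
 78  0111010000101100→0 (1)
 79  1110100001011001→1 (0)
 80  1101000010110010→1 (0)
 81  1010000101100100→1 (0)
 82  0100001011001000→0 (0)
 83  1000010110010000→1 (0)
 84  0000101100100000→0 (0)
 85  0001011001000000→0 (0)
 86  0010110010000000→0 (0)
 87  0101100100000000→0 (1)
 88  1011001000000001→1 (1)
 89  0110010000000011→0 (0)
 90  1100100000000110→1 (1)
 91  1001000000001101→1 (0)
 92  0010000000011010→0 (1)
 93  0100000000110101→0 (0)
 94  1000000001101010→1 (1)
 95  0000000011010101→0 (0)
 96  0000000110101010→0 (0)
 97  0000001101010100→0 (0)
 98  0000011010101000→0 (1)
 99  0000110101010001→0 (1)
100  0001101010100011→0 (1)
101  0011010101000111→0 (1)
102  0110101010001111→0 (1)
103  1101010100011111→1 (1)
104  1010101000111111→1 (0)
105  0101010001111110→0 (0)
106  1010100011111100→1 (0)
107  0101000111111000→0 (1)
108  1010001111110001→1 (0)
109  0100011111100010→0 (1)
110  1000111111000101→1 (0)
111  0001111110001010→0 (0)
112  0011111100010100→0 (1)
113  0111111000101001→0 (1)
114  1111110001010011→1 (0)
115  1111100010100110→1 (1)
116  1111000101001101→1 (1)
117  1110001010011011→1 (0)
118  1100010100110110→1 (0)
119  1000101001101100→1 (1)
120  0001010011011001→0 (0)
121  0010100110110010→0 (1)
122  0101001101100101→0 (1)
123  1010011011001011→1 (1)
124  0100110110010111→0 (1)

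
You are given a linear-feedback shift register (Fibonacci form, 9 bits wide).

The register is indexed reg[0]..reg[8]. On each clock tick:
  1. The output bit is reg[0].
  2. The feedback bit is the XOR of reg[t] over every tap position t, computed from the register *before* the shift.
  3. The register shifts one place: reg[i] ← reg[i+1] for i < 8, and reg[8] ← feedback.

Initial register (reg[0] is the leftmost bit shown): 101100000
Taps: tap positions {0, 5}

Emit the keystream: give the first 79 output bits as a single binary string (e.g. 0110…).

1011000001011101111100011110011010011010111000110100010111111101001011000101001

step | reg (before) | out | fb
   0 | 101100000 | 1 | 1
   1 | 011000001 | 0 | 0
   2 | 110000010 | 1 | 1
   3 | 100000101 | 1 | 1
   4 | 000001011 | 0 | 1
   5 | 000010111 | 0 | 0
   6 | 000101110 | 0 | 1
   7 | 001011101 | 0 | 1
   8 | 010111011 | 0 | 1
   9 | 101110111 | 1 | 1
  10 | 011101111 | 0 | 1
  11 | 111011111 | 1 | 0
  12 | 110111110 | 1 | 0
  13 | 101111100 | 1 | 0
  14 | 011111000 | 0 | 1
  15 | 111110001 | 1 | 1
  16 | 111100011 | 1 | 1
  17 | 111000111 | 1 | 1
  18 | 110001111 | 1 | 0
  19 | 100011110 | 1 | 0
  20 | 000111100 | 0 | 1
  21 | 001111001 | 0 | 1
  22 | 011110011 | 0 | 0
  23 | 111100110 | 1 | 1
  24 | 111001101 | 1 | 0
  25 | 110011010 | 1 | 0
  26 | 100110100 | 1 | 1
  27 | 001101001 | 0 | 1
  28 | 011010011 | 0 | 0
  29 | 110100110 | 1 | 1
  30 | 101001101 | 1 | 0
  31 | 010011010 | 0 | 1
  32 | 100110101 | 1 | 1
  33 | 001101011 | 0 | 1
  34 | 011010111 | 0 | 0
  35 | 110101110 | 1 | 0
  36 | 101011100 | 1 | 0
  37 | 010111000 | 0 | 1
  38 | 101110001 | 1 | 1
  39 | 011100011 | 0 | 0
  40 | 111000110 | 1 | 1
  41 | 110001101 | 1 | 0
  42 | 100011010 | 1 | 0
  43 | 000110100 | 0 | 0
  44 | 001101000 | 0 | 1
  45 | 011010001 | 0 | 0
  46 | 110100010 | 1 | 1
  47 | 101000101 | 1 | 1
  48 | 010001011 | 0 | 1
  49 | 100010111 | 1 | 1
  50 | 000101111 | 0 | 1
  51 | 001011111 | 0 | 1
  52 | 010111111 | 0 | 1
  53 | 101111111 | 1 | 0
  54 | 011111110 | 0 | 1
  55 | 111111101 | 1 | 0
  56 | 111111010 | 1 | 0
  57 | 111110100 | 1 | 1
  58 | 111101001 | 1 | 0
  59 | 111010010 | 1 | 1
  60 | 110100101 | 1 | 1
  61 | 101001011 | 1 | 0
  62 | 010010110 | 0 | 0
  63 | 100101100 | 1 | 0
  64 | 001011000 | 0 | 1
  65 | 010110001 | 0 | 0
  66 | 101100010 | 1 | 1
  67 | 011000101 | 0 | 0
  68 | 110001010 | 1 | 0
  69 | 100010100 | 1 | 1
  70 | 000101001 | 0 | 1
  71 | 001010011 | 0 | 0
  72 | 010100110 | 0 | 0
  73 | 101001100 | 1 | 0
  74 | 010011000 | 0 | 1
  75 | 100110001 | 1 | 1
  76 | 001100011 | 0 | 0
  77 | 011000110 | 0 | 0
  78 | 110001100 | 1 | 0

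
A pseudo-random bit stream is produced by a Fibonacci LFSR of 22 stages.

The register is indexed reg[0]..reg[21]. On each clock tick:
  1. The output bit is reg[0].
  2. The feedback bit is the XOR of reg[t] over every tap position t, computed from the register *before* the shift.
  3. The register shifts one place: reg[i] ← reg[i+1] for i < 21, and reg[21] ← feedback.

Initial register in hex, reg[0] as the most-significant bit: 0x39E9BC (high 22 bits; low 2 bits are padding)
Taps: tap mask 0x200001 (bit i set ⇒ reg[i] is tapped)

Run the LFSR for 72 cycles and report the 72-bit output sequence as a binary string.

step | reg (before) | out | fb
   0 | 0011100111101001101111 | 0 | 1
   1 | 0111001111010011011111 | 0 | 1
   2 | 1110011110100110111111 | 1 | 0
   3 | 1100111101001101111110 | 1 | 1
   4 | 1001111010011011111101 | 1 | 0
   5 | 0011110100110111111010 | 0 | 0
   6 | 0111101001101111110100 | 0 | 0
   7 | 1111010011011111101000 | 1 | 1
   8 | 1110100110111111010001 | 1 | 0
   9 | 1101001101111110100010 | 1 | 1
  10 | 1010011011111101000101 | 1 | 0
  11 | 0100110111111010001010 | 0 | 0
  12 | 1001101111110100010100 | 1 | 1
  13 | 0011011111101000101001 | 0 | 1
  14 | 0110111111010001010011 | 0 | 1
  15 | 1101111110100010100111 | 1 | 0
  16 | 1011111101000101001110 | 1 | 1
  17 | 0111111010001010011101 | 0 | 1
  18 | 1111110100010100111011 | 1 | 0
  19 | 1111101000101001110110 | 1 | 1
  20 | 1111010001010011101101 | 1 | 0
  21 | 1110100010100111011010 | 1 | 1
  22 | 1101000101001110110101 | 1 | 0
  23 | 1010001010011101101010 | 1 | 1
  24 | 0100010100111011010101 | 0 | 1
  25 | 1000101001110110101011 | 1 | 0
  26 | 0001010011101101010110 | 0 | 0
  27 | 0010100111011010101100 | 0 | 0
  28 | 0101001110110101011000 | 0 | 0
  29 | 1010011101101010110000 | 1 | 1
  30 | 0100111011010101100001 | 0 | 1
  31 | 1001110110101011000011 | 1 | 0
  32 | 0011101101010110000110 | 0 | 0
  33 | 0111011010101100001100 | 0 | 0
  34 | 1110110101011000011000 | 1 | 1
  35 | 1101101010110000110001 | 1 | 0
  36 | 1011010101100001100010 | 1 | 1
  37 | 0110101011000011000101 | 0 | 1
  38 | 1101010110000110001011 | 1 | 0
  39 | 1010101100001100010110 | 1 | 1
  40 | 0101011000011000101101 | 0 | 1
  41 | 1010110000110001011011 | 1 | 0
  42 | 0101100001100010110110 | 0 | 0
  43 | 1011000011000101101100 | 1 | 1
  44 | 0110000110001011011001 | 0 | 1
  45 | 1100001100010110110011 | 1 | 0
  46 | 1000011000101101100110 | 1 | 1
  47 | 0000110001011011001101 | 0 | 1
  48 | 0001100010110110011011 | 0 | 1
  49 | 0011000101101100110111 | 0 | 1
  50 | 0110001011011001101111 | 0 | 1
  51 | 1100010110110011011111 | 1 | 0
  52 | 1000101101100110111110 | 1 | 1
  53 | 0001011011001101111101 | 0 | 1
  54 | 0010110110011011111011 | 0 | 1
  55 | 0101101100110111110111 | 0 | 1
  56 | 1011011001101111101111 | 1 | 0
  57 | 0110110011011111011110 | 0 | 0
  58 | 1101100110111110111100 | 1 | 1
  59 | 1011001101111101111001 | 1 | 0
  60 | 0110011011111011110010 | 0 | 0
  61 | 1100110111110111100100 | 1 | 1
  62 | 1001101111101111001001 | 1 | 0
  63 | 0011011111011110010010 | 0 | 0
  64 | 0110111110111100100100 | 0 | 0
  65 | 1101111101111001001000 | 1 | 1
  66 | 1011111011110010010001 | 1 | 0
  67 | 0111110111100100100010 | 0 | 0
  68 | 1111101111001001000100 | 1 | 1
  69 | 1111011110010010001001 | 1 | 0
  70 | 1110111100100100010010 | 1 | 1
  71 | 1101111001001000100101 | 1 | 0

001110011110100110111111010001010011101101010110000110001011011001101111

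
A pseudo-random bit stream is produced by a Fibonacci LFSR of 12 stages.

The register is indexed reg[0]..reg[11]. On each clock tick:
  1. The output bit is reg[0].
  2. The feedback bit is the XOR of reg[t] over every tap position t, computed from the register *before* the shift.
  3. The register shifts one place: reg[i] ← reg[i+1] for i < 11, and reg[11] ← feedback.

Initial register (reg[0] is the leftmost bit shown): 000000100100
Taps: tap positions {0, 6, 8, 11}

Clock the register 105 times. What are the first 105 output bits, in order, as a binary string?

000000100100100100011110000011100010110011101010100010000000111110000100110001011111100000101001001001111

k : reg_k → out_k, fb_k
0: 000000100100 → 0, fb=1
1: 000001001001 → 0, fb=0
2: 000010010010 → 0, fb=0
3: 000100100100 → 0, fb=1
4: 001001001001 → 0, fb=0
5: 010010010010 → 0, fb=0
6: 100100100100 → 1, fb=0
7: 001001001000 → 0, fb=1
8: 010010010001 → 0, fb=1
9: 100100100011 → 1, fb=1
10: 001001000111 → 0, fb=1
11: 010010001111 → 0, fb=0
12: 100100011110 → 1, fb=0
13: 001000111100 → 0, fb=0
14: 010001111000 → 0, fb=0
15: 100011110000 → 1, fb=0
16: 000111100000 → 0, fb=1
17: 001111000001 → 0, fb=1
18: 011110000011 → 0, fb=1
19: 111100000111 → 1, fb=0
20: 111000001110 → 1, fb=0
21: 110000011100 → 1, fb=0
22: 100000111000 → 1, fb=1
23: 000001110001 → 0, fb=0
24: 000011100010 → 0, fb=1
25: 000111000101 → 0, fb=1
26: 001110001011 → 0, fb=0
27: 011100010110 → 0, fb=0
28: 111000101100 → 1, fb=1
29: 110001011001 → 1, fb=1
30: 100010110011 → 1, fb=1
31: 000101100111 → 0, fb=0
32: 001011001110 → 0, fb=1
33: 010110011101 → 0, fb=0
34: 101100111010 → 1, fb=1
35: 011001110101 → 0, fb=0
36: 110011101010 → 1, fb=1
37: 100111010101 → 1, fb=0
38: 001110101010 → 0, fb=0
39: 011101010100 → 0, fb=0
40: 111010101000 → 1, fb=1
41: 110101010001 → 1, fb=0
42: 101010100010 → 1, fb=0
43: 010101000100 → 0, fb=0
44: 101010001000 → 1, fb=0
45: 010100010000 → 0, fb=0
46: 101000100000 → 1, fb=0
47: 010001000000 → 0, fb=0
48: 100010000000 → 1, fb=1
49: 000100000001 → 0, fb=1
50: 001000000011 → 0, fb=1
51: 010000000111 → 0, fb=1
52: 100000001111 → 1, fb=1
53: 000000011111 → 0, fb=0
54: 000000111110 → 0, fb=0
55: 000001111100 → 0, fb=0
56: 000011111000 → 0, fb=0
57: 000111110000 → 0, fb=1
58: 001111100001 → 0, fb=0
59: 011111000010 → 0, fb=0
60: 111110000100 → 1, fb=1
61: 111100001001 → 1, fb=1
62: 111000010011 → 1, fb=0
63: 110000100110 → 1, fb=0
64: 100001001100 → 1, fb=0
65: 000010011000 → 0, fb=1
66: 000100110001 → 0, fb=0
67: 001001100010 → 0, fb=1
68: 010011000101 → 0, fb=1
69: 100110001011 → 1, fb=1
70: 001100010111 → 0, fb=1
71: 011000101111 → 0, fb=1
72: 110001011111 → 1, fb=1
73: 100010111111 → 1, fb=0
74: 000101111110 → 0, fb=0
75: 001011111100 → 0, fb=0
76: 010111111000 → 0, fb=0
77: 101111110000 → 1, fb=0
78: 011111100000 → 0, fb=1
79: 111111000001 → 1, fb=0
80: 111110000010 → 1, fb=1
81: 111100000101 → 1, fb=0
82: 111000001010 → 1, fb=0
83: 110000010100 → 1, fb=1
84: 100000101001 → 1, fb=0
85: 000001010010 → 0, fb=0
86: 000010100100 → 0, fb=1
87: 000101001001 → 0, fb=0
88: 001010010010 → 0, fb=0
89: 010100100100 → 0, fb=1
90: 101001001001 → 1, fb=1
91: 010010010011 → 0, fb=1
92: 100100100111 → 1, fb=1
93: 001001001111 → 0, fb=0
94: 010010011110 → 0, fb=1
95: 100100111101 → 1, fb=0
96: 001001111010 → 0, fb=0
97: 010011110100 → 0, fb=1
98: 100111101001 → 1, fb=0
99: 001111010010 → 0, fb=0
100: 011110100100 → 0, fb=1
101: 111101001001 → 1, fb=1
102: 111010010011 → 1, fb=0
103: 110100100110 → 1, fb=0
104: 101001001100 → 1, fb=0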